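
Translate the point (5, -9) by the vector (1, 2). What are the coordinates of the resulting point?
(6, -7)

Translation by (1, 2):
x' = 5 + 1 = 6
y' = -9 + 2 = -7
Homogeneous matrix: [[1, 0, 1], [0, 1, 2], [0, 0, 1]]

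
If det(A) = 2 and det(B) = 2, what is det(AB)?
4

Use the multiplicative property of determinants: det(AB) = det(A)*det(B).
det(AB) = (2)*(2) = 4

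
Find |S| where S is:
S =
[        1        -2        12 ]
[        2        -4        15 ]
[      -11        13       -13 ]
det(S) = -81

Expand along row 0 (cofactor expansion): det(S) = a*(e*i - f*h) - b*(d*i - f*g) + c*(d*h - e*g), where the 3×3 is [[a, b, c], [d, e, f], [g, h, i]].
Minor M_00 = (-4)*(-13) - (15)*(13) = 52 - 195 = -143.
Minor M_01 = (2)*(-13) - (15)*(-11) = -26 + 165 = 139.
Minor M_02 = (2)*(13) - (-4)*(-11) = 26 - 44 = -18.
det(S) = (1)*(-143) - (-2)*(139) + (12)*(-18) = -143 + 278 - 216 = -81.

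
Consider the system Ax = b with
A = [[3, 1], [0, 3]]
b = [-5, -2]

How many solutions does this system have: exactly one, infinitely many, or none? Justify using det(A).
Exactly one solution

Compute det(A) = (3)*(3) - (1)*(0) = 9.
Because det(A) ≠ 0, A is invertible and Ax = b has a unique solution for every b (here x = A⁻¹ b).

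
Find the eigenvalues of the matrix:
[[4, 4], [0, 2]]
λ = 2 and λ = 4

Characteristic equation: det(A - λI) = 0
λ² - (trace)λ + (det) = 0
λ² - (6)λ + (8) = 0
λ² - 6λ + 8 = 0
Solving: λ = 2, 4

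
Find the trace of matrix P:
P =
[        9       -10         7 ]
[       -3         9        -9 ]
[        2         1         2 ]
tr(P) = 9 + 9 + 2 = 20

The trace of a square matrix is the sum of its diagonal entries.
Diagonal entries of P: P[0][0] = 9, P[1][1] = 9, P[2][2] = 2.
tr(P) = 9 + 9 + 2 = 20.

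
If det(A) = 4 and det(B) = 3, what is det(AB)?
12

Use the multiplicative property of determinants: det(AB) = det(A)*det(B).
det(AB) = (4)*(3) = 12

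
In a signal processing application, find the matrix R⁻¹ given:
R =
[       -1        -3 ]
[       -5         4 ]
det(R) = -19
R⁻¹ =
[    -4/19     -3/19 ]
[    -5/19      1/19 ]

For a 2×2 matrix R = [[a, b], [c, d]] with det(R) ≠ 0, R⁻¹ = (1/det(R)) * [[d, -b], [-c, a]].
det(R) = (-1)*(4) - (-3)*(-5) = -4 - 15 = -19.
R⁻¹ = (1/-19) * [[4, 3], [5, -1]].
Dividing each entry by -19 and reducing:
R⁻¹ =
[    -4/19     -3/19 ]
[    -5/19      1/19 ]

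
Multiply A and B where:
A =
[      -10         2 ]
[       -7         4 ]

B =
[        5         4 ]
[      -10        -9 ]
AB =
[      -70       -58 ]
[      -75       -64 ]

Matrix multiplication: (AB)[i][j] = sum over k of A[i][k] * B[k][j].
  (AB)[0][0] = (-10)*(5) + (2)*(-10) = -70
  (AB)[0][1] = (-10)*(4) + (2)*(-9) = -58
  (AB)[1][0] = (-7)*(5) + (4)*(-10) = -75
  (AB)[1][1] = (-7)*(4) + (4)*(-9) = -64
AB =
[      -70       -58 ]
[      -75       -64 ]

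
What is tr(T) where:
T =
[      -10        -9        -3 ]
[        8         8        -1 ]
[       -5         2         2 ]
tr(T) = -10 + 8 + 2 = 0

The trace of a square matrix is the sum of its diagonal entries.
Diagonal entries of T: T[0][0] = -10, T[1][1] = 8, T[2][2] = 2.
tr(T) = -10 + 8 + 2 = 0.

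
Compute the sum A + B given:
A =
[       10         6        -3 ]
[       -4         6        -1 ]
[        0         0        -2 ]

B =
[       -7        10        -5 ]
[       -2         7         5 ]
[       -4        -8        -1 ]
A + B =
[        3        16        -8 ]
[       -6        13         4 ]
[       -4        -8        -3 ]

Matrix addition is elementwise: (A+B)[i][j] = A[i][j] + B[i][j].
  (A+B)[0][0] = (10) + (-7) = 3
  (A+B)[0][1] = (6) + (10) = 16
  (A+B)[0][2] = (-3) + (-5) = -8
  (A+B)[1][0] = (-4) + (-2) = -6
  (A+B)[1][1] = (6) + (7) = 13
  (A+B)[1][2] = (-1) + (5) = 4
  (A+B)[2][0] = (0) + (-4) = -4
  (A+B)[2][1] = (0) + (-8) = -8
  (A+B)[2][2] = (-2) + (-1) = -3
A + B =
[        3        16        -8 ]
[       -6        13         4 ]
[       -4        -8        -3 ]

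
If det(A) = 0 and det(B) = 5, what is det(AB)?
0

Use the multiplicative property of determinants: det(AB) = det(A)*det(B).
det(AB) = (0)*(5) = 0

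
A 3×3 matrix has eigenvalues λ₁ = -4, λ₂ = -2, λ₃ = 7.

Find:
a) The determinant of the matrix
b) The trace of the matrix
det = 56, trace = 1

Two standard eigenvalue identities:
- det(A) equals the product of the eigenvalues (counted with multiplicity).
- trace(A) equals the sum of the eigenvalues.
det(A) = (-4)*(-2)*(7) = 56.
trace(A) = -4 - 2 + 7 = 1.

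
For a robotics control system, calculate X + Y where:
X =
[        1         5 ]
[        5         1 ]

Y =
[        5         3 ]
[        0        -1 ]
X + Y =
[        6         8 ]
[        5         0 ]

Matrix addition is elementwise: (X+Y)[i][j] = X[i][j] + Y[i][j].
  (X+Y)[0][0] = (1) + (5) = 6
  (X+Y)[0][1] = (5) + (3) = 8
  (X+Y)[1][0] = (5) + (0) = 5
  (X+Y)[1][1] = (1) + (-1) = 0
X + Y =
[        6         8 ]
[        5         0 ]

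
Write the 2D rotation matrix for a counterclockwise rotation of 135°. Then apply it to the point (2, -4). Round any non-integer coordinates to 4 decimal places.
R = [[-√2/2, -√2/2], [√2/2, -√2/2]]; R·(2, -4) = (1.4142, 4.2426)

Rotation matrix formula: R(θ) = [[cos θ, -sin θ], [sin θ, cos θ]]
For θ = 135°:
cos(135°) = -√2/2
sin(135°) = √2/2
R = [[-√2/2, -√2/2], [√2/2, -√2/2]]
Apply to (2, -4): [-√2/2·2 + (-√2/2)·-4, √2/2·2 + -√2/2·-4] = (1.4142, 4.2426)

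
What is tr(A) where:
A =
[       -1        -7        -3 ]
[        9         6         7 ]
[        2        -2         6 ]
tr(A) = -1 + 6 + 6 = 11

The trace of a square matrix is the sum of its diagonal entries.
Diagonal entries of A: A[0][0] = -1, A[1][1] = 6, A[2][2] = 6.
tr(A) = -1 + 6 + 6 = 11.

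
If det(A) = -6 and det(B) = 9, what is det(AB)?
-54

Use the multiplicative property of determinants: det(AB) = det(A)*det(B).
det(AB) = (-6)*(9) = -54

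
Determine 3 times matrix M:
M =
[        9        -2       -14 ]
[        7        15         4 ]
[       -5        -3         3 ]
3M =
[       27        -6       -42 ]
[       21        45        12 ]
[      -15        -9         9 ]

Scalar multiplication is elementwise: (3M)[i][j] = 3 * M[i][j].
  (3M)[0][0] = 3 * (9) = 27
  (3M)[0][1] = 3 * (-2) = -6
  (3M)[0][2] = 3 * (-14) = -42
  (3M)[1][0] = 3 * (7) = 21
  (3M)[1][1] = 3 * (15) = 45
  (3M)[1][2] = 3 * (4) = 12
  (3M)[2][0] = 3 * (-5) = -15
  (3M)[2][1] = 3 * (-3) = -9
  (3M)[2][2] = 3 * (3) = 9
3M =
[       27        -6       -42 ]
[       21        45        12 ]
[      -15        -9         9 ]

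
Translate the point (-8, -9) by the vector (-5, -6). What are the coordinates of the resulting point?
(-13, -15)

Translation by (-5, -6):
x' = -8 + -5 = -13
y' = -9 + -6 = -15
Homogeneous matrix: [[1, 0, -5], [0, 1, -6], [0, 0, 1]]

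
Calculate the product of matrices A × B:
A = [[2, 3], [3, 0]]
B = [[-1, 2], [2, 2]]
[[4, 10], [-3, 6]]

Matrix multiplication:
C[0][0] = 2×-1 + 3×2 = 4
C[0][1] = 2×2 + 3×2 = 10
C[1][0] = 3×-1 + 0×2 = -3
C[1][1] = 3×2 + 0×2 = 6
Result: [[4, 10], [-3, 6]]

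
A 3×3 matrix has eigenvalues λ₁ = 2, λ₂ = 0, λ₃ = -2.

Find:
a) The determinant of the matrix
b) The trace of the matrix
det = 0, trace = 0

Two standard eigenvalue identities:
- det(A) equals the product of the eigenvalues (counted with multiplicity).
- trace(A) equals the sum of the eigenvalues.
det(A) = (2)*(0)*(-2) = 0.
trace(A) = 2 + 0 - 2 = 0.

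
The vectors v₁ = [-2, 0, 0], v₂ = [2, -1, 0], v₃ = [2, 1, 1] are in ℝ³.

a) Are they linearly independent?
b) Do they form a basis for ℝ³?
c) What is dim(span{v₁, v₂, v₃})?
Yes independent, yes basis, dim = 3

Stack v₁, v₂, v₃ as rows of a 3×3 matrix.
[[-2, 0, 0]; [2, -1, 0]; [2, 1, 1]] is already lower triangular with nonzero diagonal entries (-2, -1, 1), so its determinant is the product of the diagonal entries, det = (-2)·(-1)·(1) = 2 ≠ 0, and the rows are linearly independent.
Three linearly independent vectors in ℝ³ form a basis for ℝ³, so dim(span{v₁,v₂,v₃}) = 3.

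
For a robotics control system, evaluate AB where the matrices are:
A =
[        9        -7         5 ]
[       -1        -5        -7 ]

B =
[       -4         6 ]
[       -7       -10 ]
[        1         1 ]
AB =
[       18       129 ]
[       32        37 ]

Matrix multiplication: (AB)[i][j] = sum over k of A[i][k] * B[k][j].
  (AB)[0][0] = (9)*(-4) + (-7)*(-7) + (5)*(1) = 18
  (AB)[0][1] = (9)*(6) + (-7)*(-10) + (5)*(1) = 129
  (AB)[1][0] = (-1)*(-4) + (-5)*(-7) + (-7)*(1) = 32
  (AB)[1][1] = (-1)*(6) + (-5)*(-10) + (-7)*(1) = 37
AB =
[       18       129 ]
[       32        37 ]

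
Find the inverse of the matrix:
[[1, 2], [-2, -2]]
[[-1, -1], [1, 1/2]]

For [[a,b],[c,d]], inverse = (1/det)·[[d,-b],[-c,a]]
det = 1·-2 - 2·-2 = 2
Inverse = (1/2)·[[-2, -2], [2, 1]]
        = [[-1, -1], [1, 1/2]]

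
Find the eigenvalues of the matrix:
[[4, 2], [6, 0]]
λ = -2 and λ = 6

Characteristic equation: det(A - λI) = 0
λ² - (trace)λ + (det) = 0
λ² - (4)λ + (-12) = 0
λ² - 4λ - 12 = 0
Solving: λ = -2, 6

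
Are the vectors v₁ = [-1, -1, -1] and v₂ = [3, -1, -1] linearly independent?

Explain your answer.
Yes, linearly independent

Two vectors are linearly dependent iff one is a scalar multiple of the other.
No single scalar k satisfies v₂ = k·v₁ (the ratios of corresponding entries disagree), so v₁ and v₂ are linearly independent.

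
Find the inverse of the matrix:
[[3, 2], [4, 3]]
[[3, -2], [-4, 3]]

For [[a,b],[c,d]], inverse = (1/det)·[[d,-b],[-c,a]]
det = 3·3 - 2·4 = 1
Inverse = (1/1)·[[3, -2], [-4, 3]]
        = [[3, -2], [-4, 3]]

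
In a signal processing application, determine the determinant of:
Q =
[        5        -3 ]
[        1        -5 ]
det(Q) = -22

For a 2×2 matrix [[a, b], [c, d]], det = a*d - b*c.
det(Q) = (5)*(-5) - (-3)*(1) = -25 + 3 = -22.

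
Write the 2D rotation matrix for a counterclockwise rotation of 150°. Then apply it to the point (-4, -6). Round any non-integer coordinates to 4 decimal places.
R = [[-√3/2, -1/2], [1/2, -√3/2]]; R·(-4, -6) = (6.4641, 3.1962)

Rotation matrix formula: R(θ) = [[cos θ, -sin θ], [sin θ, cos θ]]
For θ = 150°:
cos(150°) = -√3/2
sin(150°) = 1/2
R = [[-√3/2, -1/2], [1/2, -√3/2]]
Apply to (-4, -6): [-√3/2·-4 + (-1/2)·-6, 1/2·-4 + -√3/2·-6] = (6.4641, 3.1962)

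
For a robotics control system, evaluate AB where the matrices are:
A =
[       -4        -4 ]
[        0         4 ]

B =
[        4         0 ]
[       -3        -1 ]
AB =
[       -4         4 ]
[      -12        -4 ]

Matrix multiplication: (AB)[i][j] = sum over k of A[i][k] * B[k][j].
  (AB)[0][0] = (-4)*(4) + (-4)*(-3) = -4
  (AB)[0][1] = (-4)*(0) + (-4)*(-1) = 4
  (AB)[1][0] = (0)*(4) + (4)*(-3) = -12
  (AB)[1][1] = (0)*(0) + (4)*(-1) = -4
AB =
[       -4         4 ]
[      -12        -4 ]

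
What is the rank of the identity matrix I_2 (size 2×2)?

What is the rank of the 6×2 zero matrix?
rank(I_2) = 2, rank(0) = 0

The identity I_2 has 2 columns that are the standard basis vectors e_1, …, e_2. These are linearly independent, so all 2 columns are pivots and rank(I_2) = 2.
The 6×2 zero matrix has every entry zero, so every row is the zero row and there are no pivots; rank(0) = 0.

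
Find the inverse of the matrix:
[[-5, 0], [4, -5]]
[[-1/5, 0], [-4/25, -1/5]]

For [[a,b],[c,d]], inverse = (1/det)·[[d,-b],[-c,a]]
det = -5·-5 - 0·4 = 25
Inverse = (1/25)·[[-5, 0], [-4, -5]]
        = [[-1/5, 0], [-4/25, -1/5]]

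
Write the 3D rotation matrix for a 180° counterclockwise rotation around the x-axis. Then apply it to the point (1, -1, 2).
R = [[1, 0, 0], [0, -1, 0], [0, 0, -1]]; R·(1, -1, 2) = (1, 1, -2)

Rotation matrix for 180° around x-axis:
cos(180°) = -1, sin(180°) = 0
R = [[1, 0, 0], [0, -1, 0], [0, 0, -1]]
Apply to (1, -1, 2): R·[1, -1, 2]ᵀ = (1, 1, -2)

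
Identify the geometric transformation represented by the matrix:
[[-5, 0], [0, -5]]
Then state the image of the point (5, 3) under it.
uniform scaling by factor -5; image of (5, 3) is (-25, -15)

This is a diagonal matrix with equal entries -5, so it scales both axes by the same factor -5.
The matrix [[-5, 0], [0, -5]] represents: uniform scaling by factor -5.
Applying it to (5, 3): [-5·5 + 0·3, 0·5 + -5·3] = (-25, -15).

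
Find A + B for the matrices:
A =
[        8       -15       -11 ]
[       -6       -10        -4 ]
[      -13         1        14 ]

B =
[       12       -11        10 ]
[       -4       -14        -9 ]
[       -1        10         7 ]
A + B =
[       20       -26        -1 ]
[      -10       -24       -13 ]
[      -14        11        21 ]

Matrix addition is elementwise: (A+B)[i][j] = A[i][j] + B[i][j].
  (A+B)[0][0] = (8) + (12) = 20
  (A+B)[0][1] = (-15) + (-11) = -26
  (A+B)[0][2] = (-11) + (10) = -1
  (A+B)[1][0] = (-6) + (-4) = -10
  (A+B)[1][1] = (-10) + (-14) = -24
  (A+B)[1][2] = (-4) + (-9) = -13
  (A+B)[2][0] = (-13) + (-1) = -14
  (A+B)[2][1] = (1) + (10) = 11
  (A+B)[2][2] = (14) + (7) = 21
A + B =
[       20       -26        -1 ]
[      -10       -24       -13 ]
[      -14        11        21 ]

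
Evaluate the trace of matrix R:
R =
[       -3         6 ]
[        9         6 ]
tr(R) = -3 + 6 = 3

The trace of a square matrix is the sum of its diagonal entries.
Diagonal entries of R: R[0][0] = -3, R[1][1] = 6.
tr(R) = -3 + 6 = 3.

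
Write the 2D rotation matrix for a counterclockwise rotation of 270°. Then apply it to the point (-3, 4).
R = [[0, 1], [-1, 0]]; R·(-3, 4) = (4, 3)

Rotation matrix formula: R(θ) = [[cos θ, -sin θ], [sin θ, cos θ]]
For θ = 270°:
cos(270°) = 0
sin(270°) = -1
R = [[0, 1], [-1, 0]]
Apply to (-3, 4): [0·-3 + (1)·4, -1·-3 + 0·4] = (4, 3)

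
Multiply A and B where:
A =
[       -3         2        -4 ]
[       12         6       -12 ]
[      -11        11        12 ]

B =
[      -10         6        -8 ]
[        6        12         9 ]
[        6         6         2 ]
AB =
[       18       -18        34 ]
[     -156        72       -66 ]
[      248       138       211 ]

Matrix multiplication: (AB)[i][j] = sum over k of A[i][k] * B[k][j].
  (AB)[0][0] = (-3)*(-10) + (2)*(6) + (-4)*(6) = 18
  (AB)[0][1] = (-3)*(6) + (2)*(12) + (-4)*(6) = -18
  (AB)[0][2] = (-3)*(-8) + (2)*(9) + (-4)*(2) = 34
  (AB)[1][0] = (12)*(-10) + (6)*(6) + (-12)*(6) = -156
  (AB)[1][1] = (12)*(6) + (6)*(12) + (-12)*(6) = 72
  (AB)[1][2] = (12)*(-8) + (6)*(9) + (-12)*(2) = -66
  (AB)[2][0] = (-11)*(-10) + (11)*(6) + (12)*(6) = 248
  (AB)[2][1] = (-11)*(6) + (11)*(12) + (12)*(6) = 138
  (AB)[2][2] = (-11)*(-8) + (11)*(9) + (12)*(2) = 211
AB =
[       18       -18        34 ]
[     -156        72       -66 ]
[      248       138       211 ]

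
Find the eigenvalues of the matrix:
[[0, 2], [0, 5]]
λ = 0 and λ = 5

Characteristic equation: det(A - λI) = 0
λ² - (trace)λ + (det) = 0
λ² - (5)λ + (0) = 0
λ² - 5λ + 0 = 0
Solving: λ = 0, 5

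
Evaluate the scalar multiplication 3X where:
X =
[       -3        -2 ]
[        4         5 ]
3X =
[       -9        -6 ]
[       12        15 ]

Scalar multiplication is elementwise: (3X)[i][j] = 3 * X[i][j].
  (3X)[0][0] = 3 * (-3) = -9
  (3X)[0][1] = 3 * (-2) = -6
  (3X)[1][0] = 3 * (4) = 12
  (3X)[1][1] = 3 * (5) = 15
3X =
[       -9        -6 ]
[       12        15 ]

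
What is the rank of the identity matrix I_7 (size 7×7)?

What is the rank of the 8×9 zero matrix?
rank(I_7) = 7, rank(0) = 0

The identity I_7 has 7 columns that are the standard basis vectors e_1, …, e_7. These are linearly independent, so all 7 columns are pivots and rank(I_7) = 7.
The 8×9 zero matrix has every entry zero, so every row is the zero row and there are no pivots; rank(0) = 0.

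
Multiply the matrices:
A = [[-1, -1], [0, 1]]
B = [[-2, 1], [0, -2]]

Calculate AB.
[[2, 1], [0, -2]]

Each entry (i,j) of AB = sum over k of A[i][k]*B[k][j].
(AB)[0][0] = (-1)*(-2) + (-1)*(0) = 2
(AB)[0][1] = (-1)*(1) + (-1)*(-2) = 1
(AB)[1][0] = (0)*(-2) + (1)*(0) = 0
(AB)[1][1] = (0)*(1) + (1)*(-2) = -2
AB = [[2, 1], [0, -2]]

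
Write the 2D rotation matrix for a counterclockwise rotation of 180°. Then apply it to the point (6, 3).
R = [[-1, 0], [0, -1]]; R·(6, 3) = (-6, -3)

Rotation matrix formula: R(θ) = [[cos θ, -sin θ], [sin θ, cos θ]]
For θ = 180°:
cos(180°) = -1
sin(180°) = 0
R = [[-1, 0], [0, -1]]
Apply to (6, 3): [-1·6 + (0)·3, 0·6 + -1·3] = (-6, -3)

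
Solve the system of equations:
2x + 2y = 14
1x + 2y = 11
x = 3, y = 4

Use elimination (row reduction):
Equation 1: 2x + 2y = 14.
Equation 2: 1x + 2y = 11.
Multiply Eq1 by 1 and Eq2 by 2: 2x + 2y = 14;  2x + 4y = 22.
Subtract: (2)y = 8, so y = 4.
Back-substitute into Eq1: 2x + 2*(4) = 14, so x = 3.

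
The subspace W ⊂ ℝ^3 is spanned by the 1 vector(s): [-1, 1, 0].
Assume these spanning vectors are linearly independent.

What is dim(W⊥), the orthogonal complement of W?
dim(W⊥) = 2

For any subspace W of ℝ^n, dim(W) + dim(W⊥) = n (the whole-space dimension).
Here the given 1 vectors are linearly independent, so dim(W) = 1.
Thus dim(W⊥) = n - dim(W) = 3 - 1 = 2.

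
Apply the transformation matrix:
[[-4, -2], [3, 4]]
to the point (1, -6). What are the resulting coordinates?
(8, -21)

Matrix multiplication:
[[-4, -2], [3, 4]] × [1, -6]ᵀ
= [-4×1 + -2×-6, 3×1 + 4×-6]ᵀ
= [8.0000, -21.0000]ᵀ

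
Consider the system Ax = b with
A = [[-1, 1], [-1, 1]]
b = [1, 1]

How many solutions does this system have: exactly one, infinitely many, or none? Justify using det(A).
Infinitely many solutions

det(A) = (-1)*(1) - (1)*(-1) = 0, so A is singular (column 2 is -1 times column 1).
b = [1, 1] = -1 * column 1 of A, so b lies in the column space of A.
A singular matrix whose right-hand side is in its column space gives a 1-parameter family of solutions — infinitely many.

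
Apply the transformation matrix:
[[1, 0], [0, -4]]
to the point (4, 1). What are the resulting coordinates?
(4, -4)

Matrix multiplication:
[[1, 0], [0, -4]] × [4, 1]ᵀ
= [1×4 + 0×1, 0×4 + -4×1]ᵀ
= [4.0000, -4.0000]ᵀ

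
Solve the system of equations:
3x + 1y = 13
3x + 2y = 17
x = 3, y = 4

Use elimination (row reduction):
Equation 1: 3x + 1y = 13.
Equation 2: 3x + 2y = 17.
Multiply Eq1 by 3 and Eq2 by 3: 9x + 3y = 39;  9x + 6y = 51.
Subtract: (3)y = 12, so y = 4.
Back-substitute into Eq1: 3x + 1*(4) = 13, so x = 3.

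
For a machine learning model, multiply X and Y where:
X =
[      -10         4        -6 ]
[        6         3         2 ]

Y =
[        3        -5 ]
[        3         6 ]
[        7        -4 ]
XY =
[      -60        98 ]
[       41       -20 ]

Matrix multiplication: (XY)[i][j] = sum over k of X[i][k] * Y[k][j].
  (XY)[0][0] = (-10)*(3) + (4)*(3) + (-6)*(7) = -60
  (XY)[0][1] = (-10)*(-5) + (4)*(6) + (-6)*(-4) = 98
  (XY)[1][0] = (6)*(3) + (3)*(3) + (2)*(7) = 41
  (XY)[1][1] = (6)*(-5) + (3)*(6) + (2)*(-4) = -20
XY =
[      -60        98 ]
[       41       -20 ]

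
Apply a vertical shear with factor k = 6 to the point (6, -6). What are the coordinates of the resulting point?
(6, 30)

Shear matrix for vertical shear with factor k = 6:
[[1, 0], [6, 1]]
Result: (6, -6) → (6, 30)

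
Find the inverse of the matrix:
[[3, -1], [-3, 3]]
[[1/2, 1/6], [1/2, 1/2]]

For [[a,b],[c,d]], inverse = (1/det)·[[d,-b],[-c,a]]
det = 3·3 - -1·-3 = 6
Inverse = (1/6)·[[3, 1], [3, 3]]
        = [[1/2, 1/6], [1/2, 1/2]]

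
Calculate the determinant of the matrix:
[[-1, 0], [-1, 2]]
-2

For a 2×2 matrix [[a, b], [c, d]], det = ad - bc
det = (-1)(2) - (0)(-1) = -2 - 0 = -2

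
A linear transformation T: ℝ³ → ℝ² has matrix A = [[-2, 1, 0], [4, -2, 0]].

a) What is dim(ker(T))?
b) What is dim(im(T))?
dim(ker) = 2, dim(im) = 1

Observe that row 2 = -2 × row 1 (so the rows are linearly dependent).
Thus rank(A) = 1 (only one linearly independent row).
dim(im(T)) = rank(A) = 1.
By the rank-nullity theorem applied to T: ℝ³ → ℝ², rank(A) + nullity(A) = 3 (the domain dimension), so dim(ker(T)) = 3 - 1 = 2.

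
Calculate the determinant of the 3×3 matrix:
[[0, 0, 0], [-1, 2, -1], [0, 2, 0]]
0

Expansion along first row:
det = 0·det([[2,-1],[2,0]]) - 0·det([[-1,-1],[0,0]]) + 0·det([[-1,2],[0,2]])
    = 0·(2·0 - -1·2) - 0·(-1·0 - -1·0) + 0·(-1·2 - 2·0)
    = 0·2 - 0·0 + 0·-2
    = 0 + 0 + 0 = 0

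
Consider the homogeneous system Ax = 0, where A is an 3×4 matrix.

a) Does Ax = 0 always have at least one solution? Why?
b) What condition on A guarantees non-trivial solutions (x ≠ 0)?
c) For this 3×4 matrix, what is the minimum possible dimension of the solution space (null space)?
a) Yes, x = 0 is always a solution. b) When A has linearly dependent columns (rank < n). c) Minimum nullity = 1.

a) x = 0 satisfies A·0 = 0, so the zero vector is always a solution.
b) Non-trivial solutions exist iff the columns of A are linearly dependent, equivalently rank(A) < n (the number of columns).
c) By rank-nullity, rank(A) + nullity(A) = n = 4. Since A has only 3 rows, rank(A) ≤ 3, so nullity(A) ≥ 4 - 3 = 1.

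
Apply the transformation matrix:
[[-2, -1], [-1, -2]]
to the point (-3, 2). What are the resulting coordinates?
(4, -1)

Matrix multiplication:
[[-2, -1], [-1, -2]] × [-3, 2]ᵀ
= [-2×-3 + -1×2, -1×-3 + -2×2]ᵀ
= [4.0000, -1.0000]ᵀ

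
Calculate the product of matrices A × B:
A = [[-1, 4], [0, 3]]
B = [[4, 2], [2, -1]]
[[4, -6], [6, -3]]

Matrix multiplication:
C[0][0] = -1×4 + 4×2 = 4
C[0][1] = -1×2 + 4×-1 = -6
C[1][0] = 0×4 + 3×2 = 6
C[1][1] = 0×2 + 3×-1 = -3
Result: [[4, -6], [6, -3]]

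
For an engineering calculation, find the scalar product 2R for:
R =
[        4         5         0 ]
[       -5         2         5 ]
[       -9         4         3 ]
2R =
[        8        10         0 ]
[      -10         4        10 ]
[      -18         8         6 ]

Scalar multiplication is elementwise: (2R)[i][j] = 2 * R[i][j].
  (2R)[0][0] = 2 * (4) = 8
  (2R)[0][1] = 2 * (5) = 10
  (2R)[0][2] = 2 * (0) = 0
  (2R)[1][0] = 2 * (-5) = -10
  (2R)[1][1] = 2 * (2) = 4
  (2R)[1][2] = 2 * (5) = 10
  (2R)[2][0] = 2 * (-9) = -18
  (2R)[2][1] = 2 * (4) = 8
  (2R)[2][2] = 2 * (3) = 6
2R =
[        8        10         0 ]
[      -10         4        10 ]
[      -18         8         6 ]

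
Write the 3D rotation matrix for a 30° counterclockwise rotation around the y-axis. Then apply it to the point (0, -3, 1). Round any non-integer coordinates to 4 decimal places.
R = [[√3/2, 0, 1/2], [0, 1, 0], [-1/2, 0, √3/2]]; R·(0, -3, 1) = (0.5000, -3.0000, 0.8660)

Rotation matrix for 30° around y-axis:
cos(30°) = √3/2, sin(30°) = 1/2
R = [[√3/2, 0, 1/2], [0, 1, 0], [-1/2, 0, √3/2]]
Apply to (0, -3, 1): R·[0, -3, 1]ᵀ = (0.5000, -3.0000, 0.8660)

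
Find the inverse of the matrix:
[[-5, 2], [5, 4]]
[[-2/15, 1/15], [1/6, 1/6]]

For [[a,b],[c,d]], inverse = (1/det)·[[d,-b],[-c,a]]
det = -5·4 - 2·5 = -30
Inverse = (1/-30)·[[4, -2], [-5, -5]]
        = [[-2/15, 1/15], [1/6, 1/6]]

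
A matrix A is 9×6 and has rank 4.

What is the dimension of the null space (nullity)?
2

The rank-nullity theorem for an m×n matrix states:
rank(A) + nullity(A) = n (the number of columns).
Here n = 6 and rank(A) = 4, so nullity(A) = 6 - 4 = 2.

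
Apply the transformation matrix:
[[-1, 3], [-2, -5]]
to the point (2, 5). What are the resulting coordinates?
(13, -29)

Matrix multiplication:
[[-1, 3], [-2, -5]] × [2, 5]ᵀ
= [-1×2 + 3×5, -2×2 + -5×5]ᵀ
= [13.0000, -29.0000]ᵀ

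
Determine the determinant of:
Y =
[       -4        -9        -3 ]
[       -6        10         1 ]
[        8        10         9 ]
det(Y) = -458

Expand along row 0 (cofactor expansion): det(Y) = a*(e*i - f*h) - b*(d*i - f*g) + c*(d*h - e*g), where the 3×3 is [[a, b, c], [d, e, f], [g, h, i]].
Minor M_00 = (10)*(9) - (1)*(10) = 90 - 10 = 80.
Minor M_01 = (-6)*(9) - (1)*(8) = -54 - 8 = -62.
Minor M_02 = (-6)*(10) - (10)*(8) = -60 - 80 = -140.
det(Y) = (-4)*(80) - (-9)*(-62) + (-3)*(-140) = -320 - 558 + 420 = -458.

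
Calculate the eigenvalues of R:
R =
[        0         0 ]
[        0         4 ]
λ = 0, 4

Solve det(R - λI) = 0. For a 2×2 matrix the characteristic equation is λ² - (trace)λ + det = 0.
trace(R) = a + d = 0 + 4 = 4.
det(R) = a*d - b*c = (0)*(4) - (0)*(0) = 0 - 0 = 0.
Characteristic equation: λ² - (4)λ + (0) = 0.
Discriminant = (4)² - 4*(0) = 16 - 0 = 16.
λ = (4 ± √16) / 2 = (4 ± 4) / 2 = 0, 4.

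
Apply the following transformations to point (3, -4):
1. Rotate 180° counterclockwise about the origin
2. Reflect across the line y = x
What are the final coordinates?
(4, -3)

Step 1: Rotate 180° → (-3, 4)
Step 2: Reflect across the line y = x → (4, -3)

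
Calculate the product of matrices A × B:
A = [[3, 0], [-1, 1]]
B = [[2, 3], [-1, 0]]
[[6, 9], [-3, -3]]

Matrix multiplication:
C[0][0] = 3×2 + 0×-1 = 6
C[0][1] = 3×3 + 0×0 = 9
C[1][0] = -1×2 + 1×-1 = -3
C[1][1] = -1×3 + 1×0 = -3
Result: [[6, 9], [-3, -3]]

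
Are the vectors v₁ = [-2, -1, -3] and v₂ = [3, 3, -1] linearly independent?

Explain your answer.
Yes, linearly independent

Two vectors are linearly dependent iff one is a scalar multiple of the other.
No single scalar k satisfies v₂ = k·v₁ (the ratios of corresponding entries disagree), so v₁ and v₂ are linearly independent.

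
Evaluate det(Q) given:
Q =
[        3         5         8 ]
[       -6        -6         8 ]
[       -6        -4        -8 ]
det(Q) = -336

Expand along row 0 (cofactor expansion): det(Q) = a*(e*i - f*h) - b*(d*i - f*g) + c*(d*h - e*g), where the 3×3 is [[a, b, c], [d, e, f], [g, h, i]].
Minor M_00 = (-6)*(-8) - (8)*(-4) = 48 + 32 = 80.
Minor M_01 = (-6)*(-8) - (8)*(-6) = 48 + 48 = 96.
Minor M_02 = (-6)*(-4) - (-6)*(-6) = 24 - 36 = -12.
det(Q) = (3)*(80) - (5)*(96) + (8)*(-12) = 240 - 480 - 96 = -336.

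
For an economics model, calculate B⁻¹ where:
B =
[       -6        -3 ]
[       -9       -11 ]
det(B) = 39
B⁻¹ =
[   -11/39      1/13 ]
[     3/13     -2/13 ]

For a 2×2 matrix B = [[a, b], [c, d]] with det(B) ≠ 0, B⁻¹ = (1/det(B)) * [[d, -b], [-c, a]].
det(B) = (-6)*(-11) - (-3)*(-9) = 66 - 27 = 39.
B⁻¹ = (1/39) * [[-11, 3], [9, -6]].
Dividing each entry by 39 and reducing:
B⁻¹ =
[   -11/39      1/13 ]
[     3/13     -2/13 ]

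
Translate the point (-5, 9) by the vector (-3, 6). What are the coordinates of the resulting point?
(-8, 15)

Translation by (-3, 6):
x' = -5 + -3 = -8
y' = 9 + 6 = 15
Homogeneous matrix: [[1, 0, -3], [0, 1, 6], [0, 0, 1]]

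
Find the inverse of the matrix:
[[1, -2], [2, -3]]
[[-3, 2], [-2, 1]]

For [[a,b],[c,d]], inverse = (1/det)·[[d,-b],[-c,a]]
det = 1·-3 - -2·2 = 1
Inverse = (1/1)·[[-3, 2], [-2, 1]]
        = [[-3, 2], [-2, 1]]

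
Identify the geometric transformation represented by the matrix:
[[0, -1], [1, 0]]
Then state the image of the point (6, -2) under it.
rotation by 90° counterclockwise; image of (6, -2) is (2, 6)

This matches the form [[cos θ, -sin θ], [sin θ, cos θ]] of a rotation matrix; reading off cos θ and sin θ gives the angle.
The matrix [[0, -1], [1, 0]] represents: rotation by 90° counterclockwise.
Applying it to (6, -2): [0·6 + -1·-2, 1·6 + 0·-2] = (2, 6).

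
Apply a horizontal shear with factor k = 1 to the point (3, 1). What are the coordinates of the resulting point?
(4, 1)

Shear matrix for horizontal shear with factor k = 1:
[[1, 1], [0, 1]]
Result: (3, 1) → (4, 1)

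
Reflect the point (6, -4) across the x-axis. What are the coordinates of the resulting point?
(6, 4)

Reflection across x-axis: (6, -4) → (6, 4)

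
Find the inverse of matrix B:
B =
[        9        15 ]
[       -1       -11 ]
det(B) = -84
B⁻¹ =
[    11/84      5/28 ]
[    -1/84     -3/28 ]

For a 2×2 matrix B = [[a, b], [c, d]] with det(B) ≠ 0, B⁻¹ = (1/det(B)) * [[d, -b], [-c, a]].
det(B) = (9)*(-11) - (15)*(-1) = -99 + 15 = -84.
B⁻¹ = (1/-84) * [[-11, -15], [1, 9]].
Dividing each entry by -84 and reducing:
B⁻¹ =
[    11/84      5/28 ]
[    -1/84     -3/28 ]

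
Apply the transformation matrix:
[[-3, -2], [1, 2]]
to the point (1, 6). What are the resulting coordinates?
(-15, 13)

Matrix multiplication:
[[-3, -2], [1, 2]] × [1, 6]ᵀ
= [-3×1 + -2×6, 1×1 + 2×6]ᵀ
= [-15.0000, 13.0000]ᵀ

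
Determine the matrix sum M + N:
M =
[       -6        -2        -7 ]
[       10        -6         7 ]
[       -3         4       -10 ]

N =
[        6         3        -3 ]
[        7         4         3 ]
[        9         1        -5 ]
M + N =
[        0         1       -10 ]
[       17        -2        10 ]
[        6         5       -15 ]

Matrix addition is elementwise: (M+N)[i][j] = M[i][j] + N[i][j].
  (M+N)[0][0] = (-6) + (6) = 0
  (M+N)[0][1] = (-2) + (3) = 1
  (M+N)[0][2] = (-7) + (-3) = -10
  (M+N)[1][0] = (10) + (7) = 17
  (M+N)[1][1] = (-6) + (4) = -2
  (M+N)[1][2] = (7) + (3) = 10
  (M+N)[2][0] = (-3) + (9) = 6
  (M+N)[2][1] = (4) + (1) = 5
  (M+N)[2][2] = (-10) + (-5) = -15
M + N =
[        0         1       -10 ]
[       17        -2        10 ]
[        6         5       -15 ]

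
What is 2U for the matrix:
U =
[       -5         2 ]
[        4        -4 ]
2U =
[      -10         4 ]
[        8        -8 ]

Scalar multiplication is elementwise: (2U)[i][j] = 2 * U[i][j].
  (2U)[0][0] = 2 * (-5) = -10
  (2U)[0][1] = 2 * (2) = 4
  (2U)[1][0] = 2 * (4) = 8
  (2U)[1][1] = 2 * (-4) = -8
2U =
[      -10         4 ]
[        8        -8 ]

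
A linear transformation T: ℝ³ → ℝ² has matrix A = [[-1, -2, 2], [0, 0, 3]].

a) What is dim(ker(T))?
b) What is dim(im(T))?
dim(ker) = 1, dim(im) = 2

The two rows are not scalar multiples of one another (no single k satisfies row 2 = k × row 1), so they are linearly independent.
Thus rank(A) = 2.
dim(im(T)) = rank(A) = 2.
By the rank-nullity theorem applied to T: ℝ³ → ℝ², rank(A) + nullity(A) = 3 (the domain dimension), so dim(ker(T)) = 3 - 2 = 1.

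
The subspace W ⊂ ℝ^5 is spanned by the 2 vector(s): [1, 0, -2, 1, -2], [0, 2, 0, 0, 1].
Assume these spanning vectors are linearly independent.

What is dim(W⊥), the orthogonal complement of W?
dim(W⊥) = 3

For any subspace W of ℝ^n, dim(W) + dim(W⊥) = n (the whole-space dimension).
Here the given 2 vectors are linearly independent, so dim(W) = 2.
Thus dim(W⊥) = n - dim(W) = 5 - 2 = 3.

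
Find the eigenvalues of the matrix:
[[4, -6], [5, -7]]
λ = -2 and λ = -1

Characteristic equation: det(A - λI) = 0
λ² - (trace)λ + (det) = 0
λ² - (-3)λ + (2) = 0
λ² + 3λ + 2 = 0
Solving: λ = -2, -1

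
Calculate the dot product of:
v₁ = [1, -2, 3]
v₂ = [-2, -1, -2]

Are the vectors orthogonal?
-6, No

The dot product is the sum of products of corresponding components.
v₁·v₂ = (1)*(-2) + (-2)*(-1) + (3)*(-2) = -2 + 2 - 6 = -6.
Two vectors are orthogonal iff their dot product is 0; here the dot product is -6, so the vectors are not orthogonal.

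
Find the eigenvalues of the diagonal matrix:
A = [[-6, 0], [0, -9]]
λ₁ = -6, λ₂ = -9

The characteristic polynomial of A is det(A - λI) = (-6 - λ)(-9 - λ) = 0.
The roots are λ = -6 and λ = -9, so the eigenvalues are the diagonal entries.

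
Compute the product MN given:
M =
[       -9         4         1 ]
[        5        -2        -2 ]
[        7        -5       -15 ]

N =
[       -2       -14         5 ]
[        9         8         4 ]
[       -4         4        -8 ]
MN =
[       50       162       -37 ]
[      -20       -94        33 ]
[        1      -198       135 ]

Matrix multiplication: (MN)[i][j] = sum over k of M[i][k] * N[k][j].
  (MN)[0][0] = (-9)*(-2) + (4)*(9) + (1)*(-4) = 50
  (MN)[0][1] = (-9)*(-14) + (4)*(8) + (1)*(4) = 162
  (MN)[0][2] = (-9)*(5) + (4)*(4) + (1)*(-8) = -37
  (MN)[1][0] = (5)*(-2) + (-2)*(9) + (-2)*(-4) = -20
  (MN)[1][1] = (5)*(-14) + (-2)*(8) + (-2)*(4) = -94
  (MN)[1][2] = (5)*(5) + (-2)*(4) + (-2)*(-8) = 33
  (MN)[2][0] = (7)*(-2) + (-5)*(9) + (-15)*(-4) = 1
  (MN)[2][1] = (7)*(-14) + (-5)*(8) + (-15)*(4) = -198
  (MN)[2][2] = (7)*(5) + (-5)*(4) + (-15)*(-8) = 135
MN =
[       50       162       -37 ]
[      -20       -94        33 ]
[        1      -198       135 ]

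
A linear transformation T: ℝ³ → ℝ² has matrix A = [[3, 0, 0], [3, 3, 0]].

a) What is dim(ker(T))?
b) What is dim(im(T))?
dim(ker) = 1, dim(im) = 2

The two rows are not scalar multiples of one another (no single k satisfies row 2 = k × row 1), so they are linearly independent.
Thus rank(A) = 2.
dim(im(T)) = rank(A) = 2.
By the rank-nullity theorem applied to T: ℝ³ → ℝ², rank(A) + nullity(A) = 3 (the domain dimension), so dim(ker(T)) = 3 - 2 = 1.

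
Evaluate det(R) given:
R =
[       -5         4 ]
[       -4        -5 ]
det(R) = 41

For a 2×2 matrix [[a, b], [c, d]], det = a*d - b*c.
det(R) = (-5)*(-5) - (4)*(-4) = 25 + 16 = 41.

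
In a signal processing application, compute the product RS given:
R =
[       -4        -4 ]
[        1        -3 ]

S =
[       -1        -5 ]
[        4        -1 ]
RS =
[      -12        24 ]
[      -13        -2 ]

Matrix multiplication: (RS)[i][j] = sum over k of R[i][k] * S[k][j].
  (RS)[0][0] = (-4)*(-1) + (-4)*(4) = -12
  (RS)[0][1] = (-4)*(-5) + (-4)*(-1) = 24
  (RS)[1][0] = (1)*(-1) + (-3)*(4) = -13
  (RS)[1][1] = (1)*(-5) + (-3)*(-1) = -2
RS =
[      -12        24 ]
[      -13        -2 ]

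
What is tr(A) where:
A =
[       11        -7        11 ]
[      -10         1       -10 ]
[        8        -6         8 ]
tr(A) = 11 + 1 + 8 = 20

The trace of a square matrix is the sum of its diagonal entries.
Diagonal entries of A: A[0][0] = 11, A[1][1] = 1, A[2][2] = 8.
tr(A) = 11 + 1 + 8 = 20.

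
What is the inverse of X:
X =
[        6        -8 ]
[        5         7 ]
det(X) = 82
X⁻¹ =
[     7/82      4/41 ]
[    -5/82      3/41 ]

For a 2×2 matrix X = [[a, b], [c, d]] with det(X) ≠ 0, X⁻¹ = (1/det(X)) * [[d, -b], [-c, a]].
det(X) = (6)*(7) - (-8)*(5) = 42 + 40 = 82.
X⁻¹ = (1/82) * [[7, 8], [-5, 6]].
Dividing each entry by 82 and reducing:
X⁻¹ =
[     7/82      4/41 ]
[    -5/82      3/41 ]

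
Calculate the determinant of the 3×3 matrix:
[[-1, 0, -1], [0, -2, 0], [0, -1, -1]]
-2

Expansion along first row:
det = -1·det([[-2,0],[-1,-1]]) - 0·det([[0,0],[0,-1]]) + -1·det([[0,-2],[0,-1]])
    = -1·(-2·-1 - 0·-1) - 0·(0·-1 - 0·0) + -1·(0·-1 - -2·0)
    = -1·2 - 0·0 + -1·0
    = -2 + 0 + 0 = -2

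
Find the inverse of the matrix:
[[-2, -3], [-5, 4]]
[[-4/23, -3/23], [-5/23, 2/23]]

For [[a,b],[c,d]], inverse = (1/det)·[[d,-b],[-c,a]]
det = -2·4 - -3·-5 = -23
Inverse = (1/-23)·[[4, 3], [5, -2]]
        = [[-4/23, -3/23], [-5/23, 2/23]]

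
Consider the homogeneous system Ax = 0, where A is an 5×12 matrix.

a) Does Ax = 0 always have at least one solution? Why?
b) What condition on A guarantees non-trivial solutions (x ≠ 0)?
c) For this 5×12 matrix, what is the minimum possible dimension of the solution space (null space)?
a) Yes, x = 0 is always a solution. b) When A has linearly dependent columns (rank < n). c) Minimum nullity = 7.

a) x = 0 satisfies A·0 = 0, so the zero vector is always a solution.
b) Non-trivial solutions exist iff the columns of A are linearly dependent, equivalently rank(A) < n (the number of columns).
c) By rank-nullity, rank(A) + nullity(A) = n = 12. Since A has only 5 rows, rank(A) ≤ 5, so nullity(A) ≥ 12 - 5 = 7.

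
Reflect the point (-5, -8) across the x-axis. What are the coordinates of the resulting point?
(-5, 8)

Reflection across x-axis: (-5, -8) → (-5, 8)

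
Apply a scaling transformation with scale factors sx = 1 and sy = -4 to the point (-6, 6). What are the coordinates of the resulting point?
(-6, -24)

Scaling matrix:
[[1, 0], [0, -4]]
Result: (-6 × 1, 6 × -4) = (-6, -24)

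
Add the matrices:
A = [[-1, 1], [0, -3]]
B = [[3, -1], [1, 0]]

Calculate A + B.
[[2, 0], [1, -3]]

Add corresponding elements:
(-1)+(3)=2
(1)+(-1)=0
(0)+(1)=1
(-3)+(0)=-3
A + B = [[2, 0], [1, -3]]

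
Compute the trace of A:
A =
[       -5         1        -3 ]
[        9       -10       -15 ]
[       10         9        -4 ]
tr(A) = -5 - 10 - 4 = -19

The trace of a square matrix is the sum of its diagonal entries.
Diagonal entries of A: A[0][0] = -5, A[1][1] = -10, A[2][2] = -4.
tr(A) = -5 - 10 - 4 = -19.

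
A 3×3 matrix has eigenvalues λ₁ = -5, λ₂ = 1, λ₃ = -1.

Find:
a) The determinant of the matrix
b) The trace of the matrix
det = 5, trace = -5

Two standard eigenvalue identities:
- det(A) equals the product of the eigenvalues (counted with multiplicity).
- trace(A) equals the sum of the eigenvalues.
det(A) = (-5)*(1)*(-1) = 5.
trace(A) = -5 + 1 - 1 = -5.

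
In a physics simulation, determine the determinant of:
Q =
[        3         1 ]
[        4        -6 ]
det(Q) = -22

For a 2×2 matrix [[a, b], [c, d]], det = a*d - b*c.
det(Q) = (3)*(-6) - (1)*(4) = -18 - 4 = -22.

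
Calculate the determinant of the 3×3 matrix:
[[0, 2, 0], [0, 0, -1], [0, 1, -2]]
0

Expansion along first row:
det = 0·det([[0,-1],[1,-2]]) - 2·det([[0,-1],[0,-2]]) + 0·det([[0,0],[0,1]])
    = 0·(0·-2 - -1·1) - 2·(0·-2 - -1·0) + 0·(0·1 - 0·0)
    = 0·1 - 2·0 + 0·0
    = 0 + 0 + 0 = 0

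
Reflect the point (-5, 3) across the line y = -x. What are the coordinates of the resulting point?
(-3, 5)

Reflection across line y = -x: (-5, 3) → (-3, 5)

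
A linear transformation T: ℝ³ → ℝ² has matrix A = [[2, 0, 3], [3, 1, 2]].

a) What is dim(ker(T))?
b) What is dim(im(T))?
dim(ker) = 1, dim(im) = 2

The two rows are not scalar multiples of one another (no single k satisfies row 2 = k × row 1), so they are linearly independent.
Thus rank(A) = 2.
dim(im(T)) = rank(A) = 2.
By the rank-nullity theorem applied to T: ℝ³ → ℝ², rank(A) + nullity(A) = 3 (the domain dimension), so dim(ker(T)) = 3 - 2 = 1.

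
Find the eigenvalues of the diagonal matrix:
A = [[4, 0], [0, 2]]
λ₁ = 4, λ₂ = 2

The characteristic polynomial of A is det(A - λI) = (4 - λ)(2 - λ) = 0.
The roots are λ = 4 and λ = 2, so the eigenvalues are the diagonal entries.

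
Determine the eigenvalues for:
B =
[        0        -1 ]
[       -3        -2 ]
λ = -3, 1

Solve det(B - λI) = 0. For a 2×2 matrix the characteristic equation is λ² - (trace)λ + det = 0.
trace(B) = a + d = 0 - 2 = -2.
det(B) = a*d - b*c = (0)*(-2) - (-1)*(-3) = 0 - 3 = -3.
Characteristic equation: λ² - (-2)λ + (-3) = 0.
Discriminant = (-2)² - 4*(-3) = 4 + 12 = 16.
λ = (-2 ± √16) / 2 = (-2 ± 4) / 2 = -3, 1.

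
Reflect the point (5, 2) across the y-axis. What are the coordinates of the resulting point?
(-5, 2)

Reflection across y-axis: (5, 2) → (-5, 2)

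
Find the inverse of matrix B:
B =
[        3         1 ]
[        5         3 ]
det(B) = 4
B⁻¹ =
[      3/4      -1/4 ]
[     -5/4       3/4 ]

For a 2×2 matrix B = [[a, b], [c, d]] with det(B) ≠ 0, B⁻¹ = (1/det(B)) * [[d, -b], [-c, a]].
det(B) = (3)*(3) - (1)*(5) = 9 - 5 = 4.
B⁻¹ = (1/4) * [[3, -1], [-5, 3]].
Dividing each entry by 4 and reducing:
B⁻¹ =
[      3/4      -1/4 ]
[     -5/4       3/4 ]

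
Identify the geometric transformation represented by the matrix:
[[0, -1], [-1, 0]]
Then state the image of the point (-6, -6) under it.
reflection across the line y = -x; image of (-6, -6) is (6, 6)

This is a symmetric orthogonal matrix with determinant -1, which characterizes a reflection in ℝ².
The matrix [[0, -1], [-1, 0]] represents: reflection across the line y = -x.
Applying it to (-6, -6): [0·-6 + -1·-6, -1·-6 + 0·-6] = (6, 6).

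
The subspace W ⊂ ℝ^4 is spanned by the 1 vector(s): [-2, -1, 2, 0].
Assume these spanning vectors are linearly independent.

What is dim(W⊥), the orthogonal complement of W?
dim(W⊥) = 3

For any subspace W of ℝ^n, dim(W) + dim(W⊥) = n (the whole-space dimension).
Here the given 1 vectors are linearly independent, so dim(W) = 1.
Thus dim(W⊥) = n - dim(W) = 4 - 1 = 3.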